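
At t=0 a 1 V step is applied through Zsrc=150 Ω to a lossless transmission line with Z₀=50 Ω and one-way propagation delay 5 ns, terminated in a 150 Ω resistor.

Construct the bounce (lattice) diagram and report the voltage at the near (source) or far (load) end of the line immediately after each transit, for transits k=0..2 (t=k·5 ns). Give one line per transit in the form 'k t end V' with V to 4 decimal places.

0 0 source 0.2500
1 5 load 0.3750
2 10 source 0.4375

Γ_L=0.500000, Γ_S=0.500000; launch V₁=1·50/200=0.250000
k=0 src: V=0.2500
k=1 load: inc=0.250000, refl=0.250000·0.500000=0.1250; V=0.000000+0.250000+0.125000=0.3750
k=2 src: inc=0.125000, refl=0.125000·0.500000=0.0625; V=0.250000+0.125000+0.062500=0.4375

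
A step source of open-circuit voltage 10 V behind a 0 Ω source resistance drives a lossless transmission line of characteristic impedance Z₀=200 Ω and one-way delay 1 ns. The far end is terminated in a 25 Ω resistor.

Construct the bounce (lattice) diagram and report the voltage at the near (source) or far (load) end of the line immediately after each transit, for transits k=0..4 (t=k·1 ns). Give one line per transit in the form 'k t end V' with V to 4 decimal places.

0 0 source 10.0000
1 1 load 2.2222
2 2 source 10.0000
3 3 load 3.9506
4 4 source 10.0000

Γ_L=-0.777778, Γ_S=-1.000000; launch V₁=10·200/200=10.000000
k=0 src: V=10.0000
k=1 load: inc=10.000000, refl=10.000000·-0.777778=-7.7778; V=0.000000+10.000000+-7.777778=2.2222
k=2 src: inc=-7.777778, refl=-7.777778·-1.000000=7.7778; V=10.000000+-7.777778+7.777778=10.0000
k=3 load: inc=7.777778, refl=7.777778·-0.777778=-6.0494; V=2.222222+7.777778+-6.049383=3.9506
k=4 src: inc=-6.049383, refl=-6.049383·-1.000000=6.0494; V=10.000000+-6.049383+6.049383=10.0000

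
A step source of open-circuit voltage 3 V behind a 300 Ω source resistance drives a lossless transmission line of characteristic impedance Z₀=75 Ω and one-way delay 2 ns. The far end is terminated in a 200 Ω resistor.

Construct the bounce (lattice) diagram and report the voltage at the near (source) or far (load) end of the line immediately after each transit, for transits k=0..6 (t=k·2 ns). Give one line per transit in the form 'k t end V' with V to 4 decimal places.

0 0 source 0.6000
1 2 load 0.8727
2 4 source 1.0364
3 6 load 1.1107
4 8 source 1.1554
5 10 load 1.1757
6 12 source 1.1878

Γ_L=0.454545, Γ_S=0.600000; launch V₁=3·75/375=0.600000
k=0 src: V=0.6000
k=1 load: inc=0.600000, refl=0.600000·0.454545=0.2727; V=0.000000+0.600000+0.272727=0.8727
k=2 src: inc=0.272727, refl=0.272727·0.600000=0.1636; V=0.600000+0.272727+0.163636=1.0364
k=3 load: inc=0.163636, refl=0.163636·0.454545=0.0744; V=0.872727+0.163636+0.074380=1.1107
k=4 src: inc=0.074380, refl=0.074380·0.600000=0.0446; V=1.036364+0.074380+0.044628=1.1554
k=5 load: inc=0.044628, refl=0.044628·0.454545=0.0203; V=1.110744+0.044628+0.020285=1.1757
k=6 src: inc=0.020285, refl=0.020285·0.600000=0.0122; V=1.155372+0.020285+0.012171=1.1878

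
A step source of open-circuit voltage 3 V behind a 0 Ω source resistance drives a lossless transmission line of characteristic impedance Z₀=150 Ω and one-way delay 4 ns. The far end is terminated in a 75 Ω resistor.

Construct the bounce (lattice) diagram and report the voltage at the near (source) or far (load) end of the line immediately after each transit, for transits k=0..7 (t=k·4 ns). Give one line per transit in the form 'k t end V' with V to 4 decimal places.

0 0 source 3.0000
1 4 load 2.0000
2 8 source 3.0000
3 12 load 2.6667
4 16 source 3.0000
5 20 load 2.8889
6 24 source 3.0000
7 28 load 2.9630

Γ_L=-0.333333, Γ_S=-1.000000; launch V₁=3·150/150=3.000000
k=0 src: V=3.0000
k=1 load: inc=3.000000, refl=3.000000·-0.333333=-1.0000; V=0.000000+3.000000+-1.000000=2.0000
k=2 src: inc=-1.000000, refl=-1.000000·-1.000000=1.0000; V=3.000000+-1.000000+1.000000=3.0000
k=3 load: inc=1.000000, refl=1.000000·-0.333333=-0.3333; V=2.000000+1.000000+-0.333333=2.6667
k=4 src: inc=-0.333333, refl=-0.333333·-1.000000=0.3333; V=3.000000+-0.333333+0.333333=3.0000
k=5 load: inc=0.333333, refl=0.333333·-0.333333=-0.1111; V=2.666667+0.333333+-0.111111=2.8889
k=6 src: inc=-0.111111, refl=-0.111111·-1.000000=0.1111; V=3.000000+-0.111111+0.111111=3.0000
k=7 load: inc=0.111111, refl=0.111111·-0.333333=-0.0370; V=2.888889+0.111111+-0.037037=2.9630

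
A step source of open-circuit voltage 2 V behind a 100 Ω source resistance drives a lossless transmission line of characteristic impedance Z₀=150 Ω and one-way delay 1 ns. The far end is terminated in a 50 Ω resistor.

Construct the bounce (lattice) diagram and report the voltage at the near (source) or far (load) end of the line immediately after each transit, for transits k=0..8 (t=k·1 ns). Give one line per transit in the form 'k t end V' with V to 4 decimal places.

0 0 source 1.2000
1 1 load 0.6000
2 2 source 0.7200
3 3 load 0.6600
4 4 source 0.6720
5 5 load 0.6660
6 6 source 0.6672
7 7 load 0.6666
8 8 source 0.6667

Γ_L=-0.500000, Γ_S=-0.200000; launch V₁=2·150/250=1.200000
k=0 src: V=1.2000
k=1 load: inc=1.200000, refl=1.200000·-0.500000=-0.6000; V=0.000000+1.200000+-0.600000=0.6000
k=2 src: inc=-0.600000, refl=-0.600000·-0.200000=0.1200; V=1.200000+-0.600000+0.120000=0.7200
k=3 load: inc=0.120000, refl=0.120000·-0.500000=-0.0600; V=0.600000+0.120000+-0.060000=0.6600
k=4 src: inc=-0.060000, refl=-0.060000·-0.200000=0.0120; V=0.720000+-0.060000+0.012000=0.6720
k=5 load: inc=0.012000, refl=0.012000·-0.500000=-0.0060; V=0.660000+0.012000+-0.006000=0.6660
k=6 src: inc=-0.006000, refl=-0.006000·-0.200000=0.0012; V=0.672000+-0.006000+0.001200=0.6672
k=7 load: inc=0.001200, refl=0.001200·-0.500000=-0.0006; V=0.666000+0.001200+-0.000600=0.6666
k=8 src: inc=-0.000600, refl=-0.000600·-0.200000=0.0001; V=0.667200+-0.000600+0.000120=0.6667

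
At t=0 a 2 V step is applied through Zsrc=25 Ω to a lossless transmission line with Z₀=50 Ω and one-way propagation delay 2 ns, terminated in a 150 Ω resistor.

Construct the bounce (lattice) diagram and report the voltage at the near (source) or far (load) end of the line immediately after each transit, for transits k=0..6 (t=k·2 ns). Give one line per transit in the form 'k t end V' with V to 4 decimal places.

Γ_L=0.500000, Γ_S=-0.333333; launch V₁=2·50/75=1.333333
k=0 src: V=1.3333
k=1 load: inc=1.333333, refl=1.333333·0.500000=0.6667; V=0.000000+1.333333+0.666667=2.0000
k=2 src: inc=0.666667, refl=0.666667·-0.333333=-0.2222; V=1.333333+0.666667+-0.222222=1.7778
k=3 load: inc=-0.222222, refl=-0.222222·0.500000=-0.1111; V=2.000000+-0.222222+-0.111111=1.6667
k=4 src: inc=-0.111111, refl=-0.111111·-0.333333=0.0370; V=1.777778+-0.111111+0.037037=1.7037
k=5 load: inc=0.037037, refl=0.037037·0.500000=0.0185; V=1.666667+0.037037+0.018519=1.7222
k=6 src: inc=0.018519, refl=0.018519·-0.333333=-0.0062; V=1.703704+0.018519+-0.006173=1.7160

0 0 source 1.3333
1 2 load 2.0000
2 4 source 1.7778
3 6 load 1.6667
4 8 source 1.7037
5 10 load 1.7222
6 12 source 1.7160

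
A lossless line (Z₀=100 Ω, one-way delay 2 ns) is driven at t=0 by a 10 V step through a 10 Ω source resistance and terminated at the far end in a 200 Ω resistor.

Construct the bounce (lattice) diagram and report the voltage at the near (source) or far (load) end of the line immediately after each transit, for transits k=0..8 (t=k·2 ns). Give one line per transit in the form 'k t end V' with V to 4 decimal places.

Γ_L=0.333333, Γ_S=-0.818182; launch V₁=10·100/110=9.090909
k=0 src: V=9.0909
k=1 load: inc=9.090909, refl=9.090909·0.333333=3.0303; V=0.000000+9.090909+3.030303=12.1212
k=2 src: inc=3.030303, refl=3.030303·-0.818182=-2.4793; V=9.090909+3.030303+-2.479339=9.6419
k=3 load: inc=-2.479339, refl=-2.479339·0.333333=-0.8264; V=12.121212+-2.479339+-0.826446=8.8154
k=4 src: inc=-0.826446, refl=-0.826446·-0.818182=0.6762; V=9.641873+-0.826446+0.676183=9.4916
k=5 load: inc=0.676183, refl=0.676183·0.333333=0.2254; V=8.815427+0.676183+0.225394=9.7170
k=6 src: inc=0.225394, refl=0.225394·-0.818182=-0.1844; V=9.491610+0.225394+-0.184414=9.5326
k=7 load: inc=-0.184414, refl=-0.184414·0.333333=-0.0615; V=9.717005+-0.184414+-0.061471=9.4711
k=8 src: inc=-0.061471, refl=-0.061471·-0.818182=0.0503; V=9.532591+-0.061471+0.050295=9.5214

0 0 source 9.0909
1 2 load 12.1212
2 4 source 9.6419
3 6 load 8.8154
4 8 source 9.4916
5 10 load 9.7170
6 12 source 9.5326
7 14 load 9.4711
8 16 source 9.5214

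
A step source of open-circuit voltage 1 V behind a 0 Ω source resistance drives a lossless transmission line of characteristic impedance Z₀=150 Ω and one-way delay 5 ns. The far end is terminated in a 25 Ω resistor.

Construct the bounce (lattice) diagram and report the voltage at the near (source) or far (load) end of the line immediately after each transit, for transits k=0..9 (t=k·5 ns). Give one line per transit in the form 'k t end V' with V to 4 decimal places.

Γ_L=-0.714286, Γ_S=-1.000000; launch V₁=1·150/150=1.000000
k=0 src: V=1.0000
k=1 load: inc=1.000000, refl=1.000000·-0.714286=-0.7143; V=0.000000+1.000000+-0.714286=0.2857
k=2 src: inc=-0.714286, refl=-0.714286·-1.000000=0.7143; V=1.000000+-0.714286+0.714286=1.0000
k=3 load: inc=0.714286, refl=0.714286·-0.714286=-0.5102; V=0.285714+0.714286+-0.510204=0.4898
k=4 src: inc=-0.510204, refl=-0.510204·-1.000000=0.5102; V=1.000000+-0.510204+0.510204=1.0000
k=5 load: inc=0.510204, refl=0.510204·-0.714286=-0.3644; V=0.489796+0.510204+-0.364431=0.6356
k=6 src: inc=-0.364431, refl=-0.364431·-1.000000=0.3644; V=1.000000+-0.364431+0.364431=1.0000
k=7 load: inc=0.364431, refl=0.364431·-0.714286=-0.2603; V=0.635569+0.364431+-0.260308=0.7397
k=8 src: inc=-0.260308, refl=-0.260308·-1.000000=0.2603; V=1.000000+-0.260308+0.260308=1.0000
k=9 load: inc=0.260308, refl=0.260308·-0.714286=-0.1859; V=0.739692+0.260308+-0.185934=0.8141

0 0 source 1.0000
1 5 load 0.2857
2 10 source 1.0000
3 15 load 0.4898
4 20 source 1.0000
5 25 load 0.6356
6 30 source 1.0000
7 35 load 0.7397
8 40 source 1.0000
9 45 load 0.8141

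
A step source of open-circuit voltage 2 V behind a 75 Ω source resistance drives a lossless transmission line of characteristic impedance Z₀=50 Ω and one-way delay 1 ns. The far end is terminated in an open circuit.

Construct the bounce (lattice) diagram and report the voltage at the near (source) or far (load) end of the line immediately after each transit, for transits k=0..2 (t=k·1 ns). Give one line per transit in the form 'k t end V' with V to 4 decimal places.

0 0 source 0.8000
1 1 load 1.6000
2 2 source 1.7600

Γ_L=1.000000, Γ_S=0.200000; launch V₁=2·50/125=0.800000
k=0 src: V=0.8000
k=1 load: inc=0.800000, refl=0.800000·1.000000=0.8000; V=0.000000+0.800000+0.800000=1.6000
k=2 src: inc=0.800000, refl=0.800000·0.200000=0.1600; V=0.800000+0.800000+0.160000=1.7600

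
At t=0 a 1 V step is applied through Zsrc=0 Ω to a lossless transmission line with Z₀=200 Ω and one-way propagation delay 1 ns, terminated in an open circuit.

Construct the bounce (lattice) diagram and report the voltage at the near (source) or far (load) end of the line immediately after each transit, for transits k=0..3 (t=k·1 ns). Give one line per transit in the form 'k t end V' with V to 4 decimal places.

Γ_L=1.000000, Γ_S=-1.000000; launch V₁=1·200/200=1.000000
k=0 src: V=1.0000
k=1 load: inc=1.000000, refl=1.000000·1.000000=1.0000; V=0.000000+1.000000+1.000000=2.0000
k=2 src: inc=1.000000, refl=1.000000·-1.000000=-1.0000; V=1.000000+1.000000+-1.000000=1.0000
k=3 load: inc=-1.000000, refl=-1.000000·1.000000=-1.0000; V=2.000000+-1.000000+-1.000000=0.0000

0 0 source 1.0000
1 1 load 2.0000
2 2 source 1.0000
3 3 load 0.0000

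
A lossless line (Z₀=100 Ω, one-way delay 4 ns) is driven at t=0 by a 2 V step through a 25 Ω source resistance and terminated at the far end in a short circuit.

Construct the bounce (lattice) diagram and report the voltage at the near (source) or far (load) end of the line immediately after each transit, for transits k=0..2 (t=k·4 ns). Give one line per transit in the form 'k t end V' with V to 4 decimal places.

Γ_L=-1.000000, Γ_S=-0.600000; launch V₁=2·100/125=1.600000
k=0 src: V=1.6000
k=1 load: inc=1.600000, refl=1.600000·-1.000000=-1.6000; V=0.000000+1.600000+-1.600000=0.0000
k=2 src: inc=-1.600000, refl=-1.600000·-0.600000=0.9600; V=1.600000+-1.600000+0.960000=0.9600

0 0 source 1.6000
1 4 load 0.0000
2 8 source 0.9600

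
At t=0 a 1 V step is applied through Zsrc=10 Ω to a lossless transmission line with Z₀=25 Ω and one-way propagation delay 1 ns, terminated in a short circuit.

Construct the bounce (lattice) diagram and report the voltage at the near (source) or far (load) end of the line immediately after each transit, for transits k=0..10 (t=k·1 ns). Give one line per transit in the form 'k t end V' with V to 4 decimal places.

0 0 source 0.7143
1 1 load 0.0000
2 2 source 0.3061
3 3 load 0.0000
4 4 source 0.1312
5 5 load 0.0000
6 6 source 0.0562
7 7 load 0.0000
8 8 source 0.0241
9 9 load 0.0000
10 10 source 0.0103

Γ_L=-1.000000, Γ_S=-0.428571; launch V₁=1·25/35=0.714286
k=0 src: V=0.7143
k=1 load: inc=0.714286, refl=0.714286·-1.000000=-0.7143; V=0.000000+0.714286+-0.714286=0.0000
k=2 src: inc=-0.714286, refl=-0.714286·-0.428571=0.3061; V=0.714286+-0.714286+0.306122=0.3061
k=3 load: inc=0.306122, refl=0.306122·-1.000000=-0.3061; V=0.000000+0.306122+-0.306122=0.0000
k=4 src: inc=-0.306122, refl=-0.306122·-0.428571=0.1312; V=0.306122+-0.306122+0.131195=0.1312
k=5 load: inc=0.131195, refl=0.131195·-1.000000=-0.1312; V=0.000000+0.131195+-0.131195=0.0000
k=6 src: inc=-0.131195, refl=-0.131195·-0.428571=0.0562; V=0.131195+-0.131195+0.056227=0.0562
k=7 load: inc=0.056227, refl=0.056227·-1.000000=-0.0562; V=0.000000+0.056227+-0.056227=0.0000
k=8 src: inc=-0.056227, refl=-0.056227·-0.428571=0.0241; V=0.056227+-0.056227+0.024097=0.0241
k=9 load: inc=0.024097, refl=0.024097·-1.000000=-0.0241; V=0.000000+0.024097+-0.024097=0.0000
k=10 src: inc=-0.024097, refl=-0.024097·-0.428571=0.0103; V=0.024097+-0.024097+0.010327=0.0103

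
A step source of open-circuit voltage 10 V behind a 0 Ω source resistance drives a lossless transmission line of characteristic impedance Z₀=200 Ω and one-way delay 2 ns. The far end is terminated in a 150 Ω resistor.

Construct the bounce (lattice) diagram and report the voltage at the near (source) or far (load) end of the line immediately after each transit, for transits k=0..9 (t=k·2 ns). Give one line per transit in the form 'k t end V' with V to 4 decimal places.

0 0 source 10.0000
1 2 load 8.5714
2 4 source 10.0000
3 6 load 9.7959
4 8 source 10.0000
5 10 load 9.9708
6 12 source 10.0000
7 14 load 9.9958
8 16 source 10.0000
9 18 load 9.9994

Γ_L=-0.142857, Γ_S=-1.000000; launch V₁=10·200/200=10.000000
k=0 src: V=10.0000
k=1 load: inc=10.000000, refl=10.000000·-0.142857=-1.4286; V=0.000000+10.000000+-1.428571=8.5714
k=2 src: inc=-1.428571, refl=-1.428571·-1.000000=1.4286; V=10.000000+-1.428571+1.428571=10.0000
k=3 load: inc=1.428571, refl=1.428571·-0.142857=-0.2041; V=8.571429+1.428571+-0.204082=9.7959
k=4 src: inc=-0.204082, refl=-0.204082·-1.000000=0.2041; V=10.000000+-0.204082+0.204082=10.0000
k=5 load: inc=0.204082, refl=0.204082·-0.142857=-0.0292; V=9.795918+0.204082+-0.029155=9.9708
k=6 src: inc=-0.029155, refl=-0.029155·-1.000000=0.0292; V=10.000000+-0.029155+0.029155=10.0000
k=7 load: inc=0.029155, refl=0.029155·-0.142857=-0.0042; V=9.970845+0.029155+-0.004165=9.9958
k=8 src: inc=-0.004165, refl=-0.004165·-1.000000=0.0042; V=10.000000+-0.004165+0.004165=10.0000
k=9 load: inc=0.004165, refl=0.004165·-0.142857=-0.0006; V=9.995835+0.004165+-0.000595=9.9994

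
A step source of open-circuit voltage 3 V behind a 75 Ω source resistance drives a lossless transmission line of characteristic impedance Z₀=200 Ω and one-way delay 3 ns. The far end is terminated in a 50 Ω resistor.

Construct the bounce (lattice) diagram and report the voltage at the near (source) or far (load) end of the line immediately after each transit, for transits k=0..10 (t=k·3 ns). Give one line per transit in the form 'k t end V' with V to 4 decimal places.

Γ_L=-0.600000, Γ_S=-0.454545; launch V₁=3·200/275=2.181818
k=0 src: V=2.1818
k=1 load: inc=2.181818, refl=2.181818·-0.600000=-1.3091; V=0.000000+2.181818+-1.309091=0.8727
k=2 src: inc=-1.309091, refl=-1.309091·-0.454545=0.5950; V=2.181818+-1.309091+0.595041=1.4678
k=3 load: inc=0.595041, refl=0.595041·-0.600000=-0.3570; V=0.872727+0.595041+-0.357025=1.1107
k=4 src: inc=-0.357025, refl=-0.357025·-0.454545=0.1623; V=1.467769+-0.357025+0.162284=1.2730
k=5 load: inc=0.162284, refl=0.162284·-0.600000=-0.0974; V=1.110744+0.162284+-0.097370=1.1757
k=6 src: inc=-0.097370, refl=-0.097370·-0.454545=0.0443; V=1.273028+-0.097370+0.044259=1.2199
k=7 load: inc=0.044259, refl=0.044259·-0.600000=-0.0266; V=1.175657+0.044259+-0.026556=1.1934
k=8 src: inc=-0.026556, refl=-0.026556·-0.454545=0.0121; V=1.219917+-0.026556+0.012071=1.2054
k=9 load: inc=0.012071, refl=0.012071·-0.600000=-0.0072; V=1.193361+0.012071+-0.007242=1.1982
k=10 src: inc=-0.007242, refl=-0.007242·-0.454545=0.0033; V=1.205432+-0.007242+0.003292=1.2015

0 0 source 2.1818
1 3 load 0.8727
2 6 source 1.4678
3 9 load 1.1107
4 12 source 1.2730
5 15 load 1.1757
6 18 source 1.2199
7 21 load 1.1934
8 24 source 1.2054
9 27 load 1.1982
10 30 source 1.2015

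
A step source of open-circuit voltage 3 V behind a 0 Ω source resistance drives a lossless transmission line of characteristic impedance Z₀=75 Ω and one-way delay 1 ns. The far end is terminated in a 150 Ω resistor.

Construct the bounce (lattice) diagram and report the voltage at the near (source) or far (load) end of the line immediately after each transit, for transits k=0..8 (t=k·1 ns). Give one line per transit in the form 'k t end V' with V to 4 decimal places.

Γ_L=0.333333, Γ_S=-1.000000; launch V₁=3·75/75=3.000000
k=0 src: V=3.0000
k=1 load: inc=3.000000, refl=3.000000·0.333333=1.0000; V=0.000000+3.000000+1.000000=4.0000
k=2 src: inc=1.000000, refl=1.000000·-1.000000=-1.0000; V=3.000000+1.000000+-1.000000=3.0000
k=3 load: inc=-1.000000, refl=-1.000000·0.333333=-0.3333; V=4.000000+-1.000000+-0.333333=2.6667
k=4 src: inc=-0.333333, refl=-0.333333·-1.000000=0.3333; V=3.000000+-0.333333+0.333333=3.0000
k=5 load: inc=0.333333, refl=0.333333·0.333333=0.1111; V=2.666667+0.333333+0.111111=3.1111
k=6 src: inc=0.111111, refl=0.111111·-1.000000=-0.1111; V=3.000000+0.111111+-0.111111=3.0000
k=7 load: inc=-0.111111, refl=-0.111111·0.333333=-0.0370; V=3.111111+-0.111111+-0.037037=2.9630
k=8 src: inc=-0.037037, refl=-0.037037·-1.000000=0.0370; V=3.000000+-0.037037+0.037037=3.0000

0 0 source 3.0000
1 1 load 4.0000
2 2 source 3.0000
3 3 load 2.6667
4 4 source 3.0000
5 5 load 3.1111
6 6 source 3.0000
7 7 load 2.9630
8 8 source 3.0000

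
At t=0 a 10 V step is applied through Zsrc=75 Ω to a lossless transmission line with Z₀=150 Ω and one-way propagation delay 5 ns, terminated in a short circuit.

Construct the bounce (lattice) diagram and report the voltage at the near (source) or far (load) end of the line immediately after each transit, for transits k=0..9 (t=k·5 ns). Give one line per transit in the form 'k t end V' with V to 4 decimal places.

Γ_L=-1.000000, Γ_S=-0.333333; launch V₁=10·150/225=6.666667
k=0 src: V=6.6667
k=1 load: inc=6.666667, refl=6.666667·-1.000000=-6.6667; V=0.000000+6.666667+-6.666667=0.0000
k=2 src: inc=-6.666667, refl=-6.666667·-0.333333=2.2222; V=6.666667+-6.666667+2.222222=2.2222
k=3 load: inc=2.222222, refl=2.222222·-1.000000=-2.2222; V=0.000000+2.222222+-2.222222=0.0000
k=4 src: inc=-2.222222, refl=-2.222222·-0.333333=0.7407; V=2.222222+-2.222222+0.740741=0.7407
k=5 load: inc=0.740741, refl=0.740741·-1.000000=-0.7407; V=0.000000+0.740741+-0.740741=0.0000
k=6 src: inc=-0.740741, refl=-0.740741·-0.333333=0.2469; V=0.740741+-0.740741+0.246914=0.2469
k=7 load: inc=0.246914, refl=0.246914·-1.000000=-0.2469; V=0.000000+0.246914+-0.246914=0.0000
k=8 src: inc=-0.246914, refl=-0.246914·-0.333333=0.0823; V=0.246914+-0.246914+0.082305=0.0823
k=9 load: inc=0.082305, refl=0.082305·-1.000000=-0.0823; V=0.000000+0.082305+-0.082305=0.0000

0 0 source 6.6667
1 5 load 0.0000
2 10 source 2.2222
3 15 load 0.0000
4 20 source 0.7407
5 25 load 0.0000
6 30 source 0.2469
7 35 load 0.0000
8 40 source 0.0823
9 45 load 0.0000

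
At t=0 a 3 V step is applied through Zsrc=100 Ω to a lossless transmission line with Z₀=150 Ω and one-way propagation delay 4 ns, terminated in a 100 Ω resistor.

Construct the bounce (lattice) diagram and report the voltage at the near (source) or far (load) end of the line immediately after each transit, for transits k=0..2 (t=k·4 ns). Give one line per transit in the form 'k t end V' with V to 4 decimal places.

0 0 source 1.8000
1 4 load 1.4400
2 8 source 1.5120

Γ_L=-0.200000, Γ_S=-0.200000; launch V₁=3·150/250=1.800000
k=0 src: V=1.8000
k=1 load: inc=1.800000, refl=1.800000·-0.200000=-0.3600; V=0.000000+1.800000+-0.360000=1.4400
k=2 src: inc=-0.360000, refl=-0.360000·-0.200000=0.0720; V=1.800000+-0.360000+0.072000=1.5120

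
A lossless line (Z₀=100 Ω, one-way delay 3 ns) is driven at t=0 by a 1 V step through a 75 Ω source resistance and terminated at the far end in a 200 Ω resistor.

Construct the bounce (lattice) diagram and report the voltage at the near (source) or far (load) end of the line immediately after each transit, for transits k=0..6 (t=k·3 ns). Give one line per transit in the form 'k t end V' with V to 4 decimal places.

Γ_L=0.333333, Γ_S=-0.142857; launch V₁=1·100/175=0.571429
k=0 src: V=0.5714
k=1 load: inc=0.571429, refl=0.571429·0.333333=0.1905; V=0.000000+0.571429+0.190476=0.7619
k=2 src: inc=0.190476, refl=0.190476·-0.142857=-0.0272; V=0.571429+0.190476+-0.027211=0.7347
k=3 load: inc=-0.027211, refl=-0.027211·0.333333=-0.0091; V=0.761905+-0.027211+-0.009070=0.7256
k=4 src: inc=-0.009070, refl=-0.009070·-0.142857=0.0013; V=0.734694+-0.009070+0.001296=0.7269
k=5 load: inc=0.001296, refl=0.001296·0.333333=0.0004; V=0.725624+0.001296+0.000432=0.7274
k=6 src: inc=0.000432, refl=0.000432·-0.142857=-0.0001; V=0.726919+0.000432+-0.000062=0.7273

0 0 source 0.5714
1 3 load 0.7619
2 6 source 0.7347
3 9 load 0.7256
4 12 source 0.7269
5 15 load 0.7274
6 18 source 0.7273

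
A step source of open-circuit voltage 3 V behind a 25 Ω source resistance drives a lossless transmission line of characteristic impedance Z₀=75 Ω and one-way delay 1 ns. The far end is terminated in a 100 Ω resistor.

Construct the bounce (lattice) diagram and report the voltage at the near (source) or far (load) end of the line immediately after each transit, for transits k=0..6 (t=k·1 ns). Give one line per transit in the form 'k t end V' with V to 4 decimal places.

0 0 source 2.2500
1 1 load 2.5714
2 2 source 2.4107
3 3 load 2.3878
4 4 source 2.3992
5 5 load 2.4009
6 6 source 2.4001

Γ_L=0.142857, Γ_S=-0.500000; launch V₁=3·75/100=2.250000
k=0 src: V=2.2500
k=1 load: inc=2.250000, refl=2.250000·0.142857=0.3214; V=0.000000+2.250000+0.321429=2.5714
k=2 src: inc=0.321429, refl=0.321429·-0.500000=-0.1607; V=2.250000+0.321429+-0.160714=2.4107
k=3 load: inc=-0.160714, refl=-0.160714·0.142857=-0.0230; V=2.571429+-0.160714+-0.022959=2.3878
k=4 src: inc=-0.022959, refl=-0.022959·-0.500000=0.0115; V=2.410714+-0.022959+0.011480=2.3992
k=5 load: inc=0.011480, refl=0.011480·0.142857=0.0016; V=2.387755+0.011480+0.001640=2.4009
k=6 src: inc=0.001640, refl=0.001640·-0.500000=-0.0008; V=2.399235+0.001640+-0.000820=2.4001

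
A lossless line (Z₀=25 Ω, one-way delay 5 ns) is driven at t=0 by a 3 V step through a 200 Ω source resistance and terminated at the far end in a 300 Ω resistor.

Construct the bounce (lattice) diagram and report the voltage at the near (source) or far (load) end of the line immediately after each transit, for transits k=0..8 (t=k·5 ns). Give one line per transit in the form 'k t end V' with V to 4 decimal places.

0 0 source 0.3333
1 5 load 0.6154
2 10 source 0.8348
3 15 load 1.0204
4 20 source 1.1648
5 25 load 1.2869
6 30 source 1.3819
7 35 load 1.4623
8 40 source 1.5249

Γ_L=0.846154, Γ_S=0.777778; launch V₁=3·25/225=0.333333
k=0 src: V=0.3333
k=1 load: inc=0.333333, refl=0.333333·0.846154=0.2821; V=0.000000+0.333333+0.282051=0.6154
k=2 src: inc=0.282051, refl=0.282051·0.777778=0.2194; V=0.333333+0.282051+0.219373=0.8348
k=3 load: inc=0.219373, refl=0.219373·0.846154=0.1856; V=0.615385+0.219373+0.185623=1.0204
k=4 src: inc=0.185623, refl=0.185623·0.777778=0.1444; V=0.834758+0.185623+0.144374=1.1648
k=5 load: inc=0.144374, refl=0.144374·0.846154=0.1222; V=1.020381+0.144374+0.122162=1.2869
k=6 src: inc=0.122162, refl=0.122162·0.777778=0.0950; V=1.164755+0.122162+0.095015=1.3819
k=7 load: inc=0.095015, refl=0.095015·0.846154=0.0804; V=1.286918+0.095015+0.080398=1.4623
k=8 src: inc=0.080398, refl=0.080398·0.777778=0.0625; V=1.381933+0.080398+0.062531=1.5249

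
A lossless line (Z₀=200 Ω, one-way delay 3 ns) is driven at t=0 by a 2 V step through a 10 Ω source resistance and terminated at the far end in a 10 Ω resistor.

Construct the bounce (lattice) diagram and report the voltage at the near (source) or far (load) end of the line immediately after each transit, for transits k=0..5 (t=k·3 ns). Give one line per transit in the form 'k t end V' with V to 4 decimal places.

Γ_L=-0.904762, Γ_S=-0.904762; launch V₁=2·200/210=1.904762
k=0 src: V=1.9048
k=1 load: inc=1.904762, refl=1.904762·-0.904762=-1.7234; V=0.000000+1.904762+-1.723356=0.1814
k=2 src: inc=-1.723356, refl=-1.723356·-0.904762=1.5592; V=1.904762+-1.723356+1.559227=1.7406
k=3 load: inc=1.559227, refl=1.559227·-0.904762=-1.4107; V=0.181406+1.559227+-1.410729=0.3299
k=4 src: inc=-1.410729, refl=-1.410729·-0.904762=1.2764; V=1.740633+-1.410729+1.276374=1.6063
k=5 load: inc=1.276374, refl=1.276374·-0.904762=-1.1548; V=0.329904+1.276374+-1.154814=0.4515

0 0 source 1.9048
1 3 load 0.1814
2 6 source 1.7406
3 9 load 0.3299
4 12 source 1.6063
5 15 load 0.4515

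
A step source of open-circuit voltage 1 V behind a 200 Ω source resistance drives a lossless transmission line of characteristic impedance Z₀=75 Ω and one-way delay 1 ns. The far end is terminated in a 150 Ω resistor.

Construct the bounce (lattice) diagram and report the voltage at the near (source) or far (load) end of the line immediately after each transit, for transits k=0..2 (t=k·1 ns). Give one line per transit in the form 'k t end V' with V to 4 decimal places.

Γ_L=0.333333, Γ_S=0.454545; launch V₁=1·75/275=0.272727
k=0 src: V=0.2727
k=1 load: inc=0.272727, refl=0.272727·0.333333=0.0909; V=0.000000+0.272727+0.090909=0.3636
k=2 src: inc=0.090909, refl=0.090909·0.454545=0.0413; V=0.272727+0.090909+0.041322=0.4050

0 0 source 0.2727
1 1 load 0.3636
2 2 source 0.4050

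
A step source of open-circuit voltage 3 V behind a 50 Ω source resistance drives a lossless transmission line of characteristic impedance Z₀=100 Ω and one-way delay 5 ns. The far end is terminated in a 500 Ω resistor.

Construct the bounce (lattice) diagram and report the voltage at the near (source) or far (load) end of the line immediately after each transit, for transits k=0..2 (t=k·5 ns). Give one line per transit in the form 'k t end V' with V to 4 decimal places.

Γ_L=0.666667, Γ_S=-0.333333; launch V₁=3·100/150=2.000000
k=0 src: V=2.0000
k=1 load: inc=2.000000, refl=2.000000·0.666667=1.3333; V=0.000000+2.000000+1.333333=3.3333
k=2 src: inc=1.333333, refl=1.333333·-0.333333=-0.4444; V=2.000000+1.333333+-0.444444=2.8889

0 0 source 2.0000
1 5 load 3.3333
2 10 source 2.8889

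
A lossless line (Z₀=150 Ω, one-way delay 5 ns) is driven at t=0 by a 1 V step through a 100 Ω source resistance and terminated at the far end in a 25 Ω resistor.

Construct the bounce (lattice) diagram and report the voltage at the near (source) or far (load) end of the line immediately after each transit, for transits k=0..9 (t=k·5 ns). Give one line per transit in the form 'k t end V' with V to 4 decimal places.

0 0 source 0.6000
1 5 load 0.1714
2 10 source 0.2571
3 15 load 0.1959
4 20 source 0.2082
5 25 load 0.1994
6 30 source 0.2012
7 35 load 0.1999
8 40 source 0.2002
9 45 load 0.2000

Γ_L=-0.714286, Γ_S=-0.200000; launch V₁=1·150/250=0.600000
k=0 src: V=0.6000
k=1 load: inc=0.600000, refl=0.600000·-0.714286=-0.4286; V=0.000000+0.600000+-0.428571=0.1714
k=2 src: inc=-0.428571, refl=-0.428571·-0.200000=0.0857; V=0.600000+-0.428571+0.085714=0.2571
k=3 load: inc=0.085714, refl=0.085714·-0.714286=-0.0612; V=0.171429+0.085714+-0.061224=0.1959
k=4 src: inc=-0.061224, refl=-0.061224·-0.200000=0.0122; V=0.257143+-0.061224+0.012245=0.2082
k=5 load: inc=0.012245, refl=0.012245·-0.714286=-0.0087; V=0.195918+0.012245+-0.008746=0.1994
k=6 src: inc=-0.008746, refl=-0.008746·-0.200000=0.0017; V=0.208163+-0.008746+0.001749=0.2012
k=7 load: inc=0.001749, refl=0.001749·-0.714286=-0.0012; V=0.199417+0.001749+-0.001249=0.1999
k=8 src: inc=-0.001249, refl=-0.001249·-0.200000=0.0002; V=0.201166+-0.001249+0.000250=0.2002
k=9 load: inc=0.000250, refl=0.000250·-0.714286=-0.0002; V=0.199917+0.000250+-0.000178=0.2000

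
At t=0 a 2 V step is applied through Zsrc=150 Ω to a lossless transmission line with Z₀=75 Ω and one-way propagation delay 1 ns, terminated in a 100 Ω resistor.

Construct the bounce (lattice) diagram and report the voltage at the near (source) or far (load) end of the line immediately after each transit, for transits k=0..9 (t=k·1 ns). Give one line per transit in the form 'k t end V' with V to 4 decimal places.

Γ_L=0.142857, Γ_S=0.333333; launch V₁=2·75/225=0.666667
k=0 src: V=0.6667
k=1 load: inc=0.666667, refl=0.666667·0.142857=0.0952; V=0.000000+0.666667+0.095238=0.7619
k=2 src: inc=0.095238, refl=0.095238·0.333333=0.0317; V=0.666667+0.095238+0.031746=0.7937
k=3 load: inc=0.031746, refl=0.031746·0.142857=0.0045; V=0.761905+0.031746+0.004535=0.7982
k=4 src: inc=0.004535, refl=0.004535·0.333333=0.0015; V=0.793651+0.004535+0.001512=0.7997
k=5 load: inc=0.001512, refl=0.001512·0.142857=0.0002; V=0.798186+0.001512+0.000216=0.7999
k=6 src: inc=0.000216, refl=0.000216·0.333333=0.0001; V=0.799698+0.000216+0.000072=0.8000
k=7 load: inc=0.000072, refl=0.000072·0.142857=0.0000; V=0.799914+0.000072+0.000010=0.8000
k=8 src: inc=0.000010, refl=0.000010·0.333333=0.0000; V=0.799986+0.000010+0.000003=0.8000
k=9 load: inc=0.000003, refl=0.000003·0.142857=0.0000; V=0.799996+0.000003+0.000000=0.8000

0 0 source 0.6667
1 1 load 0.7619
2 2 source 0.7937
3 3 load 0.7982
4 4 source 0.7997
5 5 load 0.7999
6 6 source 0.8000
7 7 load 0.8000
8 8 source 0.8000
9 9 load 0.8000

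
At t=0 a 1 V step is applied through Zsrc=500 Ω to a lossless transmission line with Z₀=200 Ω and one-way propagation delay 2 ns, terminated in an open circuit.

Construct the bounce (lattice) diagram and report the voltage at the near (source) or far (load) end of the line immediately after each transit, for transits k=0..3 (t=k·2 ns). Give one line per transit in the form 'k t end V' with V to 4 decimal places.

Γ_L=1.000000, Γ_S=0.428571; launch V₁=1·200/700=0.285714
k=0 src: V=0.2857
k=1 load: inc=0.285714, refl=0.285714·1.000000=0.2857; V=0.000000+0.285714+0.285714=0.5714
k=2 src: inc=0.285714, refl=0.285714·0.428571=0.1224; V=0.285714+0.285714+0.122449=0.6939
k=3 load: inc=0.122449, refl=0.122449·1.000000=0.1224; V=0.571429+0.122449+0.122449=0.8163

0 0 source 0.2857
1 2 load 0.5714
2 4 source 0.6939
3 6 load 0.8163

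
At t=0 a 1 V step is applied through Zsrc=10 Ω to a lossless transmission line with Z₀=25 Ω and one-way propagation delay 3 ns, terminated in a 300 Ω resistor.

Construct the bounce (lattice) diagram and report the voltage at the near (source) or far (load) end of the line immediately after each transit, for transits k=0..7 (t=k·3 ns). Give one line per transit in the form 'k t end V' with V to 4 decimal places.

Γ_L=0.846154, Γ_S=-0.428571; launch V₁=1·25/35=0.714286
k=0 src: V=0.7143
k=1 load: inc=0.714286, refl=0.714286·0.846154=0.6044; V=0.000000+0.714286+0.604396=1.3187
k=2 src: inc=0.604396, refl=0.604396·-0.428571=-0.2590; V=0.714286+0.604396+-0.259027=1.0597
k=3 load: inc=-0.259027, refl=-0.259027·0.846154=-0.2192; V=1.318681+-0.259027+-0.219176=0.8405
k=4 src: inc=-0.219176, refl=-0.219176·-0.428571=0.0939; V=1.059655+-0.219176+0.093933=0.9344
k=5 load: inc=0.093933, refl=0.093933·0.846154=0.0795; V=0.840478+0.093933+0.079482=1.0139
k=6 src: inc=0.079482, refl=0.079482·-0.428571=-0.0341; V=0.934411+0.079482+-0.034064=0.9798
k=7 load: inc=-0.034064, refl=-0.034064·0.846154=-0.0288; V=1.013893+-0.034064+-0.028823=0.9510

0 0 source 0.7143
1 3 load 1.3187
2 6 source 1.0597
3 9 load 0.8405
4 12 source 0.9344
5 15 load 1.0139
6 18 source 0.9798
7 21 load 0.9510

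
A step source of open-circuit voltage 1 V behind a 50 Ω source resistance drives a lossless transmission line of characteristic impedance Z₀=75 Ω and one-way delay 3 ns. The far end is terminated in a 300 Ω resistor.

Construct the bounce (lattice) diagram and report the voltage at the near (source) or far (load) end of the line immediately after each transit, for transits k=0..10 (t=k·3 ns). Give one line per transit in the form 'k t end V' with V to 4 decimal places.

0 0 source 0.6000
1 3 load 0.9600
2 6 source 0.8880
3 9 load 0.8448
4 12 source 0.8534
5 15 load 0.8586
6 18 source 0.8576
7 21 load 0.8570
8 24 source 0.8571
9 27 load 0.8572
10 30 source 0.8571

Γ_L=0.600000, Γ_S=-0.200000; launch V₁=1·75/125=0.600000
k=0 src: V=0.6000
k=1 load: inc=0.600000, refl=0.600000·0.600000=0.3600; V=0.000000+0.600000+0.360000=0.9600
k=2 src: inc=0.360000, refl=0.360000·-0.200000=-0.0720; V=0.600000+0.360000+-0.072000=0.8880
k=3 load: inc=-0.072000, refl=-0.072000·0.600000=-0.0432; V=0.960000+-0.072000+-0.043200=0.8448
k=4 src: inc=-0.043200, refl=-0.043200·-0.200000=0.0086; V=0.888000+-0.043200+0.008640=0.8534
k=5 load: inc=0.008640, refl=0.008640·0.600000=0.0052; V=0.844800+0.008640+0.005184=0.8586
k=6 src: inc=0.005184, refl=0.005184·-0.200000=-0.0010; V=0.853440+0.005184+-0.001037=0.8576
k=7 load: inc=-0.001037, refl=-0.001037·0.600000=-0.0006; V=0.858624+-0.001037+-0.000622=0.8570
k=8 src: inc=-0.000622, refl=-0.000622·-0.200000=0.0001; V=0.857587+-0.000622+0.000124=0.8571
k=9 load: inc=0.000124, refl=0.000124·0.600000=0.0001; V=0.856965+0.000124+0.000075=0.8572
k=10 src: inc=0.000075, refl=0.000075·-0.200000=-0.0000; V=0.857090+0.000075+-0.000015=0.8571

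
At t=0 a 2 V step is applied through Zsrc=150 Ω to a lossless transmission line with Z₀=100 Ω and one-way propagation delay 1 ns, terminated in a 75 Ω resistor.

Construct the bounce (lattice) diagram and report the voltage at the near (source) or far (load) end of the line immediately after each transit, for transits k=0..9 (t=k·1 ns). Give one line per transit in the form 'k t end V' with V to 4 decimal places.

Γ_L=-0.142857, Γ_S=0.200000; launch V₁=2·100/250=0.800000
k=0 src: V=0.8000
k=1 load: inc=0.800000, refl=0.800000·-0.142857=-0.1143; V=0.000000+0.800000+-0.114286=0.6857
k=2 src: inc=-0.114286, refl=-0.114286·0.200000=-0.0229; V=0.800000+-0.114286+-0.022857=0.6629
k=3 load: inc=-0.022857, refl=-0.022857·-0.142857=0.0033; V=0.685714+-0.022857+0.003265=0.6661
k=4 src: inc=0.003265, refl=0.003265·0.200000=0.0007; V=0.662857+0.003265+0.000653=0.6668
k=5 load: inc=0.000653, refl=0.000653·-0.142857=-0.0001; V=0.666122+0.000653+-0.000093=0.6667
k=6 src: inc=-0.000093, refl=-0.000093·0.200000=-0.0000; V=0.666776+-0.000093+-0.000019=0.6667
k=7 load: inc=-0.000019, refl=-0.000019·-0.142857=0.0000; V=0.666682+-0.000019+0.000003=0.6667
k=8 src: inc=0.000003, refl=0.000003·0.200000=0.0000; V=0.666664+0.000003+0.000001=0.6667
k=9 load: inc=0.000001, refl=0.000001·-0.142857=-0.0000; V=0.666666+0.000001+-0.000000=0.6667

0 0 source 0.8000
1 1 load 0.6857
2 2 source 0.6629
3 3 load 0.6661
4 4 source 0.6668
5 5 load 0.6667
6 6 source 0.6667
7 7 load 0.6667
8 8 source 0.6667
9 9 load 0.6667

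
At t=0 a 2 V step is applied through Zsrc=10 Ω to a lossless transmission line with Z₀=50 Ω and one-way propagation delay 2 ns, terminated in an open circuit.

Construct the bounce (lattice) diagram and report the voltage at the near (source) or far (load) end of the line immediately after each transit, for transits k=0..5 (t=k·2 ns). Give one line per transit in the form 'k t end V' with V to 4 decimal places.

Γ_L=1.000000, Γ_S=-0.666667; launch V₁=2·50/60=1.666667
k=0 src: V=1.6667
k=1 load: inc=1.666667, refl=1.666667·1.000000=1.6667; V=0.000000+1.666667+1.666667=3.3333
k=2 src: inc=1.666667, refl=1.666667·-0.666667=-1.1111; V=1.666667+1.666667+-1.111111=2.2222
k=3 load: inc=-1.111111, refl=-1.111111·1.000000=-1.1111; V=3.333333+-1.111111+-1.111111=1.1111
k=4 src: inc=-1.111111, refl=-1.111111·-0.666667=0.7407; V=2.222222+-1.111111+0.740741=1.8519
k=5 load: inc=0.740741, refl=0.740741·1.000000=0.7407; V=1.111111+0.740741+0.740741=2.5926

0 0 source 1.6667
1 2 load 3.3333
2 4 source 2.2222
3 6 load 1.1111
4 8 source 1.8519
5 10 load 2.5926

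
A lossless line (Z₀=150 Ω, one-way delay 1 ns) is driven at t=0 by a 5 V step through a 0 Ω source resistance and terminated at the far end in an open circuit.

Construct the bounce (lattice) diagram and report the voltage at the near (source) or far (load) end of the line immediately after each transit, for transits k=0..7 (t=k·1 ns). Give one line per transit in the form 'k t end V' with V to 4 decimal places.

0 0 source 5.0000
1 1 load 10.0000
2 2 source 5.0000
3 3 load 0.0000
4 4 source 5.0000
5 5 load 10.0000
6 6 source 5.0000
7 7 load 0.0000

Γ_L=1.000000, Γ_S=-1.000000; launch V₁=5·150/150=5.000000
k=0 src: V=5.0000
k=1 load: inc=5.000000, refl=5.000000·1.000000=5.0000; V=0.000000+5.000000+5.000000=10.0000
k=2 src: inc=5.000000, refl=5.000000·-1.000000=-5.0000; V=5.000000+5.000000+-5.000000=5.0000
k=3 load: inc=-5.000000, refl=-5.000000·1.000000=-5.0000; V=10.000000+-5.000000+-5.000000=0.0000
k=4 src: inc=-5.000000, refl=-5.000000·-1.000000=5.0000; V=5.000000+-5.000000+5.000000=5.0000
k=5 load: inc=5.000000, refl=5.000000·1.000000=5.0000; V=0.000000+5.000000+5.000000=10.0000
k=6 src: inc=5.000000, refl=5.000000·-1.000000=-5.0000; V=5.000000+5.000000+-5.000000=5.0000
k=7 load: inc=-5.000000, refl=-5.000000·1.000000=-5.0000; V=10.000000+-5.000000+-5.000000=0.0000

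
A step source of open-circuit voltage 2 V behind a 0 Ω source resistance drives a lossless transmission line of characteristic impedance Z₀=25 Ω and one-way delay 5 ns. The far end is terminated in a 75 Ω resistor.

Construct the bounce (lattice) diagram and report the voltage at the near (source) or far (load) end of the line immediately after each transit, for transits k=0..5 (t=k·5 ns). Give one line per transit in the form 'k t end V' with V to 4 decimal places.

0 0 source 2.0000
1 5 load 3.0000
2 10 source 2.0000
3 15 load 1.5000
4 20 source 2.0000
5 25 load 2.2500

Γ_L=0.500000, Γ_S=-1.000000; launch V₁=2·25/25=2.000000
k=0 src: V=2.0000
k=1 load: inc=2.000000, refl=2.000000·0.500000=1.0000; V=0.000000+2.000000+1.000000=3.0000
k=2 src: inc=1.000000, refl=1.000000·-1.000000=-1.0000; V=2.000000+1.000000+-1.000000=2.0000
k=3 load: inc=-1.000000, refl=-1.000000·0.500000=-0.5000; V=3.000000+-1.000000+-0.500000=1.5000
k=4 src: inc=-0.500000, refl=-0.500000·-1.000000=0.5000; V=2.000000+-0.500000+0.500000=2.0000
k=5 load: inc=0.500000, refl=0.500000·0.500000=0.2500; V=1.500000+0.500000+0.250000=2.2500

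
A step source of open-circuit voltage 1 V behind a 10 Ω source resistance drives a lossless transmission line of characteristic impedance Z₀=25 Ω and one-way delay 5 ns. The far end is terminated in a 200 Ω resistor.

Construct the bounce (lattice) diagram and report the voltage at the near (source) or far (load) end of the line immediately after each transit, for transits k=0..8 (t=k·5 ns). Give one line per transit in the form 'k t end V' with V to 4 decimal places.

Γ_L=0.777778, Γ_S=-0.428571; launch V₁=1·25/35=0.714286
k=0 src: V=0.7143
k=1 load: inc=0.714286, refl=0.714286·0.777778=0.5556; V=0.000000+0.714286+0.555556=1.2698
k=2 src: inc=0.555556, refl=0.555556·-0.428571=-0.2381; V=0.714286+0.555556+-0.238095=1.0317
k=3 load: inc=-0.238095, refl=-0.238095·0.777778=-0.1852; V=1.269841+-0.238095+-0.185185=0.8466
k=4 src: inc=-0.185185, refl=-0.185185·-0.428571=0.0794; V=1.031746+-0.185185+0.079365=0.9259
k=5 load: inc=0.079365, refl=0.079365·0.777778=0.0617; V=0.846561+0.079365+0.061728=0.9877
k=6 src: inc=0.061728, refl=0.061728·-0.428571=-0.0265; V=0.925926+0.061728+-0.026455=0.9612
k=7 load: inc=-0.026455, refl=-0.026455·0.777778=-0.0206; V=0.987654+-0.026455+-0.020576=0.9406
k=8 src: inc=-0.020576, refl=-0.020576·-0.428571=0.0088; V=0.961199+-0.020576+0.008818=0.9494

0 0 source 0.7143
1 5 load 1.2698
2 10 source 1.0317
3 15 load 0.8466
4 20 source 0.9259
5 25 load 0.9877
6 30 source 0.9612
7 35 load 0.9406
8 40 source 0.9494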